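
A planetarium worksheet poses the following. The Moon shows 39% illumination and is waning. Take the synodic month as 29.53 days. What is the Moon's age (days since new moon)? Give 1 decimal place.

cos θ = 1 − 2f = 0.220, giving a principal value of 77.3°.
Waning ⇒ past full, so θ = 360° − 77.3° = 282.7°.
That fraction of the synodic month is 282.7/360 × 29.53 d ≈ 23.19 d.

23.2 days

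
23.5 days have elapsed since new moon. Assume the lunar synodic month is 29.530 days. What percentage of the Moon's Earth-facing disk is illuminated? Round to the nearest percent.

Elongation θ = 360° × 23.5/29.530 ≈ 286.5°.
With cos θ = 0.284, the lit fraction is (1 − 0.284)/2 ≈ 0.358, so 36%.

36%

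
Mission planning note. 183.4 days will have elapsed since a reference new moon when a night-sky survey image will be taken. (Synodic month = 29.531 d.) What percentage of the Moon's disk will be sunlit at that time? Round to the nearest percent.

38%

183.4/29.531 = 6.210 lunations, so 6 complete cycles and 6.21 d into the next.
The Moon has covered 6.21/29.531 of its cycle, so θ ≈ 360° × 6.21/29.531 = 75.8°.
Illuminated fraction = (1 − cos 75.8°)/2 = (1 − 0.246)/2 ≈ 0.377, so 38%.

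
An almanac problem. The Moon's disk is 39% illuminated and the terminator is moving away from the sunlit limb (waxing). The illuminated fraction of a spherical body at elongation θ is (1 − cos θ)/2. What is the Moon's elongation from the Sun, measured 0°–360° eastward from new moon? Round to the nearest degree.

77°

cos θ = 1 − 2f = 0.220, giving a principal value of 77.3°.
Before full moon the principal value applies: θ = 77.3°.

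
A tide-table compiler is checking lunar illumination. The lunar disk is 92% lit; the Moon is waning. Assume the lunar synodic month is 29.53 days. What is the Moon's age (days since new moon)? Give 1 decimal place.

17.5 days

Invert f = (1 − cos θ)/2 to get cos θ = 1 − 2(0.92) = -0.840, hence θ₀ = arccos -0.840 = 147.1°.
Since the Moon is past full (waning), take the reflex angle: θ = 360° − 147.1° = 212.9°.
That fraction of the synodic month is 212.9/360 × 29.53 d ≈ 17.46 d.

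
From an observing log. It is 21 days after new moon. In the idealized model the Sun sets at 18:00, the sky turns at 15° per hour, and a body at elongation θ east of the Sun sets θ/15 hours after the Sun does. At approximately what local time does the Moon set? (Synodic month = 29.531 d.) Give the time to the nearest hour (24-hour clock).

Elongation θ = 360° × 21/29.531 ≈ 256.0°.
The Moon trails the Sun by θ/15 = 256.0/15 ≈ 17.07 hours.
18:00 + 17.07 h ≈ 11:04 → 11:00 to the nearest hour.

11:00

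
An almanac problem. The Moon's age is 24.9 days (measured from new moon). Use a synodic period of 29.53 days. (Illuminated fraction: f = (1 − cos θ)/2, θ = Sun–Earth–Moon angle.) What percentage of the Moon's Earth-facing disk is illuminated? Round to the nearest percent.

22%

Phase angle: θ = 360°·(24.9 d)/(29.53 d) = 303.6°.
Illuminated fraction = (1 − cos 303.6°)/2 = (1 − 0.553)/2 ≈ 0.224, so 22%.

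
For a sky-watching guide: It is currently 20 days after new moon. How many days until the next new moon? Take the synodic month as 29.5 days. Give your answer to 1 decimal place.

9.5 days

One full lunation from the last new moon is 29.5 d; remaining = 29.5 − 20 = 9.500 d.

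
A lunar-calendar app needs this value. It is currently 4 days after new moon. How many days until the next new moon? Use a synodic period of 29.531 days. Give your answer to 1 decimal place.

25.5 days

One full lunation from the last new moon is 29.531 d; remaining = 29.531 − 4 = 25.531 d.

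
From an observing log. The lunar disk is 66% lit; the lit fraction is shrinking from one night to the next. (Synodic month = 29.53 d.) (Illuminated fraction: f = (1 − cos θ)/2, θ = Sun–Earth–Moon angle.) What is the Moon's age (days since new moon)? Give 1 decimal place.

20.6 days

cos θ = 1 − 2f = -0.320, giving a principal value of 108.7°.
Since the Moon is past full (waning), take the reflex angle: θ = 360° − 108.7° = 251.3°.
Age = 29.53 × 251.3°/360° ≈ 20.62 days.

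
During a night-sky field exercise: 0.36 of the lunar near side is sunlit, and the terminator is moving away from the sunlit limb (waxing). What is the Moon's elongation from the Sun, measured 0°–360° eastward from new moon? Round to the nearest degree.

74°

cos θ = 1 − 2f = 0.280, giving a principal value of 73.7°.
Before full moon the principal value applies: θ = 73.7°.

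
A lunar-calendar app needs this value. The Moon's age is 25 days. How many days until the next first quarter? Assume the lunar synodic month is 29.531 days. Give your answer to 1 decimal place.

11.9 days

First quarter occurs at elongation 90°, i.e. at age 29.531 × 90/360 = 7.383 d.
Already past this cycle's first quarter; the next is at 7.383 + 29.531 = 36.914 d, so 36.914 − 25 = 11.914 days.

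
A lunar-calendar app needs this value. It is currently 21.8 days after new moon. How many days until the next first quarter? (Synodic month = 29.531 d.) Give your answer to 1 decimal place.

First quarter occurs at elongation 90°, i.e. at age 29.531 × 90/360 = 7.383 d.
This lunation's first quarter (7.383 d) has passed, so add one period: 36.914 − 21.8 = 15.114 days.

15.1 days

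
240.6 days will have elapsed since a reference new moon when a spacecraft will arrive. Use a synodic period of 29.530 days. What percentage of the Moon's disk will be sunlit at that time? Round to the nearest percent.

20%

240.6/29.530 = 8.148 lunations, so 8 complete cycles and 4.36 d into the next.
Phase angle: θ = 360°·(4.36 d)/(29.530 d) = 53.2°.
cos 53.2° = 0.600, so f = (1 − 0.600)/2 = 0.200, so 20%.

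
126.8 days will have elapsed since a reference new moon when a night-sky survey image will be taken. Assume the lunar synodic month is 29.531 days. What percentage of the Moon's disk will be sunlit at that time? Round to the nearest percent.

Reduce mod P: 126.8 − 4×29.531 = 8.68 d into the current lunation.
The Moon has covered 8.68/29.531 of its cycle, so θ ≈ 360° × 8.68/29.531 = 105.8°.
With cos θ = (-0.272), the lit fraction is (1 − (-0.272))/2 ≈ 0.636, so 64%.

64%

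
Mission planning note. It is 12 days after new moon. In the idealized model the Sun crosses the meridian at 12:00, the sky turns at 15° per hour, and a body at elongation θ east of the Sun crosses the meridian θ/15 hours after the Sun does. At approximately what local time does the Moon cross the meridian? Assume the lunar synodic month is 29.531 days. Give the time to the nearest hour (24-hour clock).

Phase angle: θ = 360°·(12 d)/(29.531 d) = 146.3°.
At 15° of sky rotation per hour, 146.3° corresponds to a 9.75 h lag.
12:00 + 9.75 h ≈ 21:45 → 22:00 to the nearest hour.

22:00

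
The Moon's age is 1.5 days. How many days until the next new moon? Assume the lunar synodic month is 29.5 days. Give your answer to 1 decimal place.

One full lunation from the last new moon is 29.5 d; remaining = 29.5 − 1.5 = 28.000 d.

28.0 days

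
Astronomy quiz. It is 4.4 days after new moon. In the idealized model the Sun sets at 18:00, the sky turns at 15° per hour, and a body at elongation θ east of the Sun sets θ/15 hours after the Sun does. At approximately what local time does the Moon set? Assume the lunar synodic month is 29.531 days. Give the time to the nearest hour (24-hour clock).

Elongation θ = 360° × 4.4/29.531 ≈ 53.6°.
The Moon trails the Sun by θ/15 = 53.6/15 ≈ 3.58 hours.
18:00 + 3.58 h ≈ 21:35 → 22:00 to the nearest hour.

22:00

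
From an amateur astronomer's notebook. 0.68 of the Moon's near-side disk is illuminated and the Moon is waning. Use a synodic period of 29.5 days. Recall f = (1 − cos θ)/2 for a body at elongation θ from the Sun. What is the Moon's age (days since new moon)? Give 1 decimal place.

cos θ = 1 − 2f = -0.360, giving a principal value of 111.1°.
Waning ⇒ past full, so θ = 360° − 111.1° = 248.9°.
That fraction of the synodic month is 248.9/360 × 29.5 d ≈ 20.40 d.

20.4 days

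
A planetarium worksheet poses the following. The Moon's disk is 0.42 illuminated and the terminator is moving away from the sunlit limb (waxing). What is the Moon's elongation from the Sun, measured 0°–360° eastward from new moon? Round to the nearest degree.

81°

From f = (1 − cos θ)/2: cos θ = 1 − 2×0.42 = 0.160; arccos → 80.8°.
The Moon is waxing (0°–180°), so θ = 80.8° directly.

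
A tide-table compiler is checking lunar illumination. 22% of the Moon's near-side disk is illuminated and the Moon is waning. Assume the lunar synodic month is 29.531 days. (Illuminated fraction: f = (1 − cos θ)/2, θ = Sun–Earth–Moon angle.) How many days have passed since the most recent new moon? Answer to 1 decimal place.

From f = (1 − cos θ)/2: cos θ = 1 − 2×0.22 = 0.560; arccos → 55.9°.
Since the Moon is past full (waning), take the reflex angle: θ = 360° − 55.9° = 304.1°.
At 360°/29.531 d per day, 304.1° corresponds to 24.94 days.

24.9 days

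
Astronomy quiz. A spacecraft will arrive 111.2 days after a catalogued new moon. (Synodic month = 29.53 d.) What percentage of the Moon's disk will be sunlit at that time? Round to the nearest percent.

45%

Reduce mod P: 111.2 − 3×29.53 = 22.61 d into the current lunation.
The Moon has covered 22.61/29.53 of its cycle, so θ ≈ 360° × 22.61/29.53 = 275.6°.
cos 275.6° = 0.098, so f = (1 − 0.098)/2 = 0.451, so 45%.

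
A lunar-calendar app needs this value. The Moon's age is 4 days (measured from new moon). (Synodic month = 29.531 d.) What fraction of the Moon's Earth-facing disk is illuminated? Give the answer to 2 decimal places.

0.17

Elongation θ = 360° × 4/29.531 ≈ 48.8°.
cos 48.8° = 0.659, so f = (1 − 0.659)/2 = 0.170.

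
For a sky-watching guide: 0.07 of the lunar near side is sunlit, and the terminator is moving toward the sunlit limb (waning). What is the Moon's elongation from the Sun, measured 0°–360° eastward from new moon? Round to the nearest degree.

329°

Invert f = (1 − cos θ)/2 to get cos θ = 1 − 2(0.07) = 0.860, hence θ₀ = arccos 0.860 = 30.7°.
Waning ⇒ past full, so θ = 360° − 30.7° = 329.3°.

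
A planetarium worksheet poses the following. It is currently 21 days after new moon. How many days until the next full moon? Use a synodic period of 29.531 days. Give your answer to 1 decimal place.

Full moon occurs at elongation 180°, i.e. at age 29.531 × 180/360 = 14.765 d.
Already past this cycle's full moon; the next is at 14.765 + 29.531 = 44.296 d, so 44.296 − 21 = 23.296 days.

23.3 days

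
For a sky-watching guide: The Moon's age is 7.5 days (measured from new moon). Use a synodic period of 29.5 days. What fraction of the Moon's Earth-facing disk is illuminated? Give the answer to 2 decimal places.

Elongation θ = 360° × 7.5/29.5 ≈ 91.5°.
Illuminated fraction = (1 − cos 91.5°)/2 = (1 − (-0.027))/2 ≈ 0.513.

0.51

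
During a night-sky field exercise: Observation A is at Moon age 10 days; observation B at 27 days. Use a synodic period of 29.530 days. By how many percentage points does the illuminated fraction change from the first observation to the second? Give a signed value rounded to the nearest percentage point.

-69 pp

θ₁ = 360° × 10/29.530 = 121.9°, f₁ = (1 − cos θ₁)/2 = 0.764.
θ₂ = 360° × 27/29.530 = 329.2°, f₂ = (1 − cos θ₂)/2 = 0.071.
Change = f₂ − f₁ = -0.694 → -69 percentage points.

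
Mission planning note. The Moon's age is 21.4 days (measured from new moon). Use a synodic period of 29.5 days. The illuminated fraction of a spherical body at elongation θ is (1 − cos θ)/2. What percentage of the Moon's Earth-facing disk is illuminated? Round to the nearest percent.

Phase angle: θ = 360°·(21.4 d)/(29.5 d) = 261.2°.
Illuminated fraction = (1 − cos 261.2°)/2 = (1 − (-0.154))/2 ≈ 0.577, so 58%.

58%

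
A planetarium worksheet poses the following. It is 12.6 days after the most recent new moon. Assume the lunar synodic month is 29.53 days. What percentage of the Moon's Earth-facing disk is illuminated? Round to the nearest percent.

95%

The Moon has covered 12.6/29.53 of its cycle, so θ ≈ 360° × 12.6/29.53 = 153.6°.
Illuminated fraction = (1 − cos 153.6°)/2 = (1 − (-0.896))/2 ≈ 0.948, so 95%.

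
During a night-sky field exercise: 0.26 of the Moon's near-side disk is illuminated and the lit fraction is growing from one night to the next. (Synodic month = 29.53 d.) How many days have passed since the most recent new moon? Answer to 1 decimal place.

5.0 days

Invert f = (1 − cos θ)/2 to get cos θ = 1 − 2(0.26) = 0.480, hence θ₀ = arccos 0.480 = 61.3°.
Before full moon the principal value applies: θ = 61.3°.
Age = 29.53 × 61.3°/360° ≈ 5.03 days.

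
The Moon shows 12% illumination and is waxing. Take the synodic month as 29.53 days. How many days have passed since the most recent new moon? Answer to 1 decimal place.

From f = (1 − cos θ)/2: cos θ = 1 − 2×0.12 = 0.760; arccos → 40.5°.
Before full moon the principal value applies: θ = 40.5°.
At 360°/29.53 d per day, 40.5° corresponds to 3.33 days.

3.3 days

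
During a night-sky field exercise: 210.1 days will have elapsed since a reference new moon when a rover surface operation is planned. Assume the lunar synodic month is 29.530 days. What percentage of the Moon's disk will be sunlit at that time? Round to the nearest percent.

210.1 d spans 7 complete synodic months (7 × 29.530 = 206.71 d) plus 3.39 d.
The Moon has covered 3.39/29.530 of its cycle, so θ ≈ 360° × 3.39/29.530 = 41.3°.
cos 41.3° = 0.751, so f = (1 − 0.751)/2 = 0.125, so 12%.

12%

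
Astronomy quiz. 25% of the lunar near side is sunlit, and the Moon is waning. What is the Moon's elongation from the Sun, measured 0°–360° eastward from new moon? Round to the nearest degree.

From f = (1 − cos θ)/2: cos θ = 1 − 2×0.25 = 0.500; arccos → 60.0°.
Since the Moon is past full (waning), take the reflex angle: θ = 360° − 60.0° = 300.0°.

300°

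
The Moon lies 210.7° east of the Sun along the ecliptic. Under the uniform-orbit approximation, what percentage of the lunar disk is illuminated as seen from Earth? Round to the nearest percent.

93%

Half-versine of 210.7°: (1 − (-0.860))/2 = 0.930, i.e. 93%.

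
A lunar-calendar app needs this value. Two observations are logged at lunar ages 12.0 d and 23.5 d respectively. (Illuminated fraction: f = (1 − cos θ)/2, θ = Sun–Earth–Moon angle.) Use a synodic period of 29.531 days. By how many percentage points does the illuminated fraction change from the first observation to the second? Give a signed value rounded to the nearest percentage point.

First observation: θ = 360°·12.0/29.531 = 146.3°, so f = 0.916.
Second observation: θ = 286.5°, f = 0.358.
Δf = 0.358 − 0.916 = -0.558, i.e. -56 pp.

-56 percentage points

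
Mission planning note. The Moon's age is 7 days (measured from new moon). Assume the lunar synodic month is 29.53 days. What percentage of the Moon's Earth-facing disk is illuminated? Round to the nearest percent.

Elongation θ = 360° × 7/29.53 ≈ 85.3°.
With cos θ = 0.081, the lit fraction is (1 − 0.081)/2 ≈ 0.459, so 46%.

46%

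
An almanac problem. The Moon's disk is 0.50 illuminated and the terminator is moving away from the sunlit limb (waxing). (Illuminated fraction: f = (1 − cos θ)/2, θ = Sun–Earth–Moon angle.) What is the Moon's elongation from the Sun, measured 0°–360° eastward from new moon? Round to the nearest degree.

90°

From f = (1 − cos θ)/2: cos θ = 1 − 2×0.50 = 0.000; arccos → 90.0°.
Before full moon the principal value applies: θ = 90.0°.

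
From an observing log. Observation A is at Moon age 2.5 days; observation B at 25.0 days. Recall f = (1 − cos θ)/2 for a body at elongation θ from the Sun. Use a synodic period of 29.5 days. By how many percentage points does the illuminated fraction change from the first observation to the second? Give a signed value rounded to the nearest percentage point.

θ₁ = 360° × 2.5/29.5 = 30.5°, f₁ = (1 − cos θ₁)/2 = 0.069.
θ₂ = 360° × 25.0/29.5 = 305.1°, f₂ = (1 − cos θ₂)/2 = 0.213.
Change = f₂ − f₁ = +0.143 → +14 percentage points.

+14 percentage points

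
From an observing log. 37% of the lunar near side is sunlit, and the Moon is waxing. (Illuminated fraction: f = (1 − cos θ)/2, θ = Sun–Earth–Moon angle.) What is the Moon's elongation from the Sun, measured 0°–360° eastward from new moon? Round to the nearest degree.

From f = (1 − cos θ)/2: cos θ = 1 − 2×0.37 = 0.260; arccos → 74.9°.
The Moon is waxing (0°–180°), so θ = 74.9° directly.

75°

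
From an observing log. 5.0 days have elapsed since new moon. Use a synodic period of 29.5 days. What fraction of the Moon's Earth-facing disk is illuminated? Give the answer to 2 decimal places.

0.26

Elongation θ = 360° × 5.0/29.5 ≈ 61.0°.
Illuminated fraction = (1 − cos 61.0°)/2 = (1 − 0.485)/2 ≈ 0.258.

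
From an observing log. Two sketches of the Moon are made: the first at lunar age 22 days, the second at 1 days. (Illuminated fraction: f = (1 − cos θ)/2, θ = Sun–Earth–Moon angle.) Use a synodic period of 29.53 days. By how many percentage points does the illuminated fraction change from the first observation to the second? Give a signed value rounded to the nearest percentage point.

-50 pp

First observation: θ = 360°·22/29.53 = 268.2°, so f = 0.516.
Second observation: θ = 12.2°, f = 0.011.
Δf = 0.011 − 0.516 = -0.504, i.e. -50 pp.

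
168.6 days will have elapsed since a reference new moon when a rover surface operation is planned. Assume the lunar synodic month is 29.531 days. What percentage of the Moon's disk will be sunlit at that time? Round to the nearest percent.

63%

168.6 d spans 5 complete synodic months (5 × 29.531 = 147.66 d) plus 20.94 d.
Elongation θ = 360° × 20.94/29.531 ≈ 255.3°.
Illuminated fraction = (1 − cos 255.3°)/2 = (1 − (-0.253))/2 ≈ 0.627, so 63%.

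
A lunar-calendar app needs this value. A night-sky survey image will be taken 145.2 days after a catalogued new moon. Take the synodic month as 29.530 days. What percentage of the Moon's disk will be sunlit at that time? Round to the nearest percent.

Reduce mod P: 145.2 − 4×29.530 = 27.08 d into the current lunation.
Phase angle: θ = 360°·(27.08 d)/(29.530 d) = 330.1°.
Illuminated fraction = (1 − cos 330.1°)/2 = (1 − 0.867)/2 ≈ 0.066, so 7%.

7%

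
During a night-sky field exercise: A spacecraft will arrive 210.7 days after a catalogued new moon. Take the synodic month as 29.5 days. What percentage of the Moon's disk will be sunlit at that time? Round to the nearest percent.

210.7/29.5 = 7.142 lunations, so 7 complete cycles and 4.20 d into the next.
The Moon has covered 4.20/29.5 of its cycle, so θ ≈ 360° × 4.20/29.5 = 51.3°.
Illuminated fraction = (1 − cos 51.3°)/2 = (1 − 0.626)/2 ≈ 0.187, so 19%.

19%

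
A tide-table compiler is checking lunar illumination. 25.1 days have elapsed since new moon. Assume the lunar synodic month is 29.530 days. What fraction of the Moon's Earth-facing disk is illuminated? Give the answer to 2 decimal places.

The Moon has covered 25.1/29.530 of its cycle, so θ ≈ 360° × 25.1/29.530 = 306.0°.
With cos θ = 0.588, the lit fraction is (1 − 0.588)/2 ≈ 0.206.

0.21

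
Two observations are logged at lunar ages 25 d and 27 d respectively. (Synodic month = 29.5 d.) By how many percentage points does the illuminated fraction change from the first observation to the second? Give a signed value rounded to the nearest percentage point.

-14 pp

θ₁ = 360° × 25/29.5 = 305.1°, f₁ = (1 − cos θ₁)/2 = 0.213.
θ₂ = 360° × 27/29.5 = 329.5°, f₂ = (1 − cos θ₂)/2 = 0.069.
Change = f₂ − f₁ = -0.143 → -14 percentage points.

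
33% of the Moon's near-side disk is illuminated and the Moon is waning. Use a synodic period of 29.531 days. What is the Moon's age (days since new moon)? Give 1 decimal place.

From f = (1 − cos θ)/2: cos θ = 1 − 2×0.33 = 0.340; arccos → 70.1°.
Since the Moon is past full (waning), take the reflex angle: θ = 360° − 70.1° = 289.9°.
At 360°/29.531 d per day, 289.9° corresponds to 23.78 days.

23.8 days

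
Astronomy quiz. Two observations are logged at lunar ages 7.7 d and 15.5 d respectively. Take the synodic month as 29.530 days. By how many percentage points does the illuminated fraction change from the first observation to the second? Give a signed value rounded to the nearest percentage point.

θ₁ = 360° × 7.7/29.530 = 93.9°, f₁ = (1 − cos θ₁)/2 = 0.534.
θ₂ = 360° × 15.5/29.530 = 189.0°, f₂ = (1 − cos θ₂)/2 = 0.994.
Change = f₂ − f₁ = +0.460 → +46 percentage points.

+46 percentage points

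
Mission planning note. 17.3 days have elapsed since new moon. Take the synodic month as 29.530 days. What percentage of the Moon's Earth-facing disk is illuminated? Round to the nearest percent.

93%

The Moon has covered 17.3/29.530 of its cycle, so θ ≈ 360° × 17.3/29.530 = 210.9°.
Illuminated fraction = (1 − cos 210.9°)/2 = (1 − (-0.858))/2 ≈ 0.929, so 93%.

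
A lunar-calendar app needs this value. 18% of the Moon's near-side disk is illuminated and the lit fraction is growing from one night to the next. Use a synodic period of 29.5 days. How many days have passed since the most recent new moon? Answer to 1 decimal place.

cos θ = 1 − 2f = 0.640, giving a principal value of 50.2°.
Waxing ⇒ before full, so θ = 50.2°.
At 360°/29.5 d per day, 50.2° corresponds to 4.11 days.

4.1 days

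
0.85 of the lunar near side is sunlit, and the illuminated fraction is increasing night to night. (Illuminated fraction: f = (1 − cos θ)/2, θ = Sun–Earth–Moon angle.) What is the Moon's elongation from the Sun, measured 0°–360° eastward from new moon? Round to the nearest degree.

cos θ = 1 − 2f = -0.700, giving a principal value of 134.4°.
Waxing ⇒ before full, so θ = 134.4°.

134°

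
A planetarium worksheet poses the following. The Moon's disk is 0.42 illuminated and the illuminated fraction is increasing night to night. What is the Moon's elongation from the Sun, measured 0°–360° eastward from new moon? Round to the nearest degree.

81°

From f = (1 − cos θ)/2: cos θ = 1 − 2×0.42 = 0.160; arccos → 80.8°.
Waxing ⇒ before full, so θ = 80.8°.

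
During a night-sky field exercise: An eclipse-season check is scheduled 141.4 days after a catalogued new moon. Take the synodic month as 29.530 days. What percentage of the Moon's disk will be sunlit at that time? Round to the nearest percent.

141.4 d spans 4 complete synodic months (4 × 29.530 = 118.12 d) plus 23.28 d.
The Moon has covered 23.28/29.530 of its cycle, so θ ≈ 360° × 23.28/29.530 = 283.8°.
With cos θ = 0.239, the lit fraction is (1 − 0.239)/2 ≈ 0.381, so 38%.

38%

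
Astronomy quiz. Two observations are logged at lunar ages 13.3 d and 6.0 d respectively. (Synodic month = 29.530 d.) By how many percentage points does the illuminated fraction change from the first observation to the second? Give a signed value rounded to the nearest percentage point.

-62 pp

θ₁ = 360° × 13.3/29.530 = 162.1°, f₁ = (1 − cos θ₁)/2 = 0.976.
θ₂ = 360° × 6.0/29.530 = 73.1°, f₂ = (1 − cos θ₂)/2 = 0.355.
Change = f₂ − f₁ = -0.621 → -62 percentage points.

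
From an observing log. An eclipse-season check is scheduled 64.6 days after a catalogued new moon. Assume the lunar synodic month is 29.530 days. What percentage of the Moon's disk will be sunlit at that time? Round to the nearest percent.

64.6 d spans 2 complete synodic months (2 × 29.530 = 59.06 d) plus 5.54 d.
The Moon has covered 5.54/29.530 of its cycle, so θ ≈ 360° × 5.54/29.530 = 67.5°.
Illuminated fraction = (1 − cos 67.5°)/2 = (1 − 0.382)/2 ≈ 0.309, so 31%.

31%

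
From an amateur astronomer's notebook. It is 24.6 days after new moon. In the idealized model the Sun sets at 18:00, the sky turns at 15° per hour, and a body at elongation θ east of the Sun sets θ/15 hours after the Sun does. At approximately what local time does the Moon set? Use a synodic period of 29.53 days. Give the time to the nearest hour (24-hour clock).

Phase angle: θ = 360°·(24.6 d)/(29.53 d) = 299.9°.
The Moon trails the Sun by θ/15 = 299.9/15 ≈ 19.99 hours.
18:00 + 19.99 h ≈ 14:00 → 14:00 to the nearest hour.

14:00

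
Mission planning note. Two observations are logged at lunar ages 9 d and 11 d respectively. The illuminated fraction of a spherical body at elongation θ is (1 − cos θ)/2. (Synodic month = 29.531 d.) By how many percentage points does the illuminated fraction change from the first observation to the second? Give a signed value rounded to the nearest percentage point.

+18 percentage points

θ₁ = 360° × 9/29.531 = 109.7°, f₁ = (1 − cos θ₁)/2 = 0.669.
θ₂ = 360° × 11/29.531 = 134.1°, f₂ = (1 − cos θ₂)/2 = 0.848.
Change = f₂ − f₁ = +0.179 → +18 percentage points.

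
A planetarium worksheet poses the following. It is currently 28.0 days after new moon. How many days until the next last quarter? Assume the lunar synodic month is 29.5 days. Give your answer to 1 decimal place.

23.6 days

Last quarter is 0.75 of the way through the cycle: age 0.75 × 29.5 = 22.125 d.
This lunation's last quarter (22.125 d) has passed, so add one period: 51.625 − 28.0 = 23.625 days.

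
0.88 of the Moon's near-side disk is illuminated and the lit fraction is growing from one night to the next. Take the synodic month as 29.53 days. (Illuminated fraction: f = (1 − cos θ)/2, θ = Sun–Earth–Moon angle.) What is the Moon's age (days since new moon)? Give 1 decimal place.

11.4 days

cos θ = 1 − 2f = -0.760, giving a principal value of 139.5°.
Before full moon the principal value applies: θ = 139.5°.
That fraction of the synodic month is 139.5/360 × 29.53 d ≈ 11.44 d.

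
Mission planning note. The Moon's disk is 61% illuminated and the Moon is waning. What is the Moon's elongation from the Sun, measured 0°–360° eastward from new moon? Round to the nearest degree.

257°

From f = (1 − cos θ)/2: cos θ = 1 − 2×0.61 = -0.220; arccos → 102.7°.
Since the Moon is past full (waning), take the reflex angle: θ = 360° − 102.7° = 257.3°.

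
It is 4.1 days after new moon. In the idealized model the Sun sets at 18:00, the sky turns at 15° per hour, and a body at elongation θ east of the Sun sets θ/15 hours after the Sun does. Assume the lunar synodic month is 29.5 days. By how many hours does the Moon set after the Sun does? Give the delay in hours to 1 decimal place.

The Moon has covered 4.1/29.5 of its cycle, so θ ≈ 360° × 4.1/29.5 = 50.0°.
Delay after the Sun = 50.0° / (15°/h) ≈ 3.34 h.
So the Moon sets 3.34 h after the Sun.

3.3 h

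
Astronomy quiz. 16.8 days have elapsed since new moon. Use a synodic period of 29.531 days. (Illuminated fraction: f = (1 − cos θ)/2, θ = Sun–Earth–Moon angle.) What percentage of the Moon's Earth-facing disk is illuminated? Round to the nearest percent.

95%

Elongation θ = 360° × 16.8/29.531 ≈ 204.8°.
Illuminated fraction = (1 − cos 204.8°)/2 = (1 − (-0.908))/2 ≈ 0.954, so 95%.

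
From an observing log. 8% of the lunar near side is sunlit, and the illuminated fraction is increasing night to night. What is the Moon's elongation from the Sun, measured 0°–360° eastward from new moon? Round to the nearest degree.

Invert f = (1 − cos θ)/2 to get cos θ = 1 − 2(0.08) = 0.840, hence θ₀ = arccos 0.840 = 32.9°.
The Moon is waxing (0°–180°), so θ = 32.9° directly.

33°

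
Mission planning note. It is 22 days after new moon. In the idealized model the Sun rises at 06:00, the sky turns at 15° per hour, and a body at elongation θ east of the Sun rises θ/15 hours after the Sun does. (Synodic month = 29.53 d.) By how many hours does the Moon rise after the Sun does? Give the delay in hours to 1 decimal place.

17.9 h

Phase angle: θ = 360°·(22 d)/(29.53 d) = 268.2°.
At 15° of sky rotation per hour, 268.2° corresponds to a 17.88 h lag.
So the Moon rises 17.88 h after the Sun.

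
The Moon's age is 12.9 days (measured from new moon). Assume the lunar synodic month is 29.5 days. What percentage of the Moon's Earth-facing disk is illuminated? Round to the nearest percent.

Elongation θ = 360° × 12.9/29.5 ≈ 157.4°.
Illuminated fraction = (1 − cos 157.4°)/2 = (1 − (-0.923))/2 ≈ 0.962, so 96%.

96%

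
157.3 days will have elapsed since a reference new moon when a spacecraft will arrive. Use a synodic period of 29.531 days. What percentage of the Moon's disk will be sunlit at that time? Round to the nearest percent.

73%

157.3 d spans 5 complete synodic months (5 × 29.531 = 147.66 d) plus 9.65 d.
Elongation θ = 360° × 9.65/29.531 ≈ 117.6°.
cos 117.6° = (-0.463), so f = (1 − (-0.463))/2 = 0.731, so 73%.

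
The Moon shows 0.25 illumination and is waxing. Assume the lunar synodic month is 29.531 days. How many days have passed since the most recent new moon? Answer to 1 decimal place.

4.9 days

cos θ = 1 − 2f = 0.500, giving a principal value of 60.0°.
Before full moon the principal value applies: θ = 60.0°.
At 360°/29.531 d per day, 60.0° corresponds to 4.92 days.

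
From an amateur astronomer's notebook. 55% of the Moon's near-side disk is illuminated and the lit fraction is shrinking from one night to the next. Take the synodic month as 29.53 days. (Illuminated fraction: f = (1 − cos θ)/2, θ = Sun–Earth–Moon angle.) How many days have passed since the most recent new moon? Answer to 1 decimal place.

Invert f = (1 − cos θ)/2 to get cos θ = 1 − 2(0.55) = -0.100, hence θ₀ = arccos -0.100 = 95.7°.
A waning Moon lies in 180°–360°, so θ = 360° − 95.7° = 264.3°.
Age = 29.53 × 264.3°/360° ≈ 21.68 days.

21.7 days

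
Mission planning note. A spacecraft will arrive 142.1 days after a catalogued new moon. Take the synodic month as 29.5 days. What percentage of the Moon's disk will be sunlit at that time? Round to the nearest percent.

30%

142.1 d spans 4 complete synodic months (4 × 29.5 = 118.00 d) plus 24.10 d.
The Moon has covered 24.10/29.5 of its cycle, so θ ≈ 360° × 24.10/29.5 = 294.1°.
With cos θ = 0.408, the lit fraction is (1 − 0.408)/2 ≈ 0.296, so 30%.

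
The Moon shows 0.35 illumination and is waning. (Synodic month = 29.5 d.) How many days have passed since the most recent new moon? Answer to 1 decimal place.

cos θ = 1 − 2f = 0.300, giving a principal value of 72.5°.
A waning Moon lies in 180°–360°, so θ = 360° − 72.5° = 287.5°.
Age = 29.5 × 287.5°/360° ≈ 23.56 days.

23.6 days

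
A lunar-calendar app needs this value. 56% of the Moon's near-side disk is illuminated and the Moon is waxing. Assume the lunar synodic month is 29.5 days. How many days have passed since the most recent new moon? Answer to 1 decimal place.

From f = (1 − cos θ)/2: cos θ = 1 − 2×0.56 = -0.120; arccos → 96.9°.
The Moon is waxing (0°–180°), so θ = 96.9° directly.
Age = 29.5 × 96.9°/360° ≈ 7.94 days.

7.9 days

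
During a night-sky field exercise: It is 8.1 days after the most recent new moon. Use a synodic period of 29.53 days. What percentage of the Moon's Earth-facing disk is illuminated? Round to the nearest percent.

Elongation θ = 360° × 8.1/29.53 ≈ 98.7°.
Illuminated fraction = (1 − cos 98.7°)/2 = (1 − (-0.152))/2 ≈ 0.576, so 58%.

58%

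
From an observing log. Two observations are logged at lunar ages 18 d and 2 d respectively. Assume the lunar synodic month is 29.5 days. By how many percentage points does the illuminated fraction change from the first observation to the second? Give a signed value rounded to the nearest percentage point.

First observation: θ = 360°·18/29.5 = 219.7°, so f = 0.885.
Second observation: θ = 24.4°, f = 0.045.
Δf = 0.045 − 0.885 = -0.840, i.e. -84 pp.

-84 pp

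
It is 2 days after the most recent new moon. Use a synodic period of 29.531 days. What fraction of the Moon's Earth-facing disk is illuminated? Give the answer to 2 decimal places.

The Moon has covered 2/29.531 of its cycle, so θ ≈ 360° × 2/29.531 = 24.4°.
cos 24.4° = 0.911, so f = (1 − 0.911)/2 = 0.045.

0.04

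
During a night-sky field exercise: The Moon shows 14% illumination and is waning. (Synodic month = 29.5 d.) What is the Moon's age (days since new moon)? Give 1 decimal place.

Invert f = (1 − cos θ)/2 to get cos θ = 1 − 2(0.14) = 0.720, hence θ₀ = arccos 0.720 = 43.9°.
Since the Moon is past full (waning), take the reflex angle: θ = 360° − 43.9° = 316.1°.
At 360°/29.5 d per day, 316.1° corresponds to 25.90 days.

25.9 days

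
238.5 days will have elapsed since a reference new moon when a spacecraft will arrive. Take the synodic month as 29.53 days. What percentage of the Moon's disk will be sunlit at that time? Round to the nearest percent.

238.5/29.53 = 8.077 lunations, so 8 complete cycles and 2.26 d into the next.
Phase angle: θ = 360°·(2.26 d)/(29.53 d) = 27.6°.
Illuminated fraction = (1 − cos 27.6°)/2 = (1 − 0.887)/2 ≈ 0.057, so 6%.

6%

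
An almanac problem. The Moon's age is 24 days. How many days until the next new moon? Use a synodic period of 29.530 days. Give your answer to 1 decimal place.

One full lunation from the last new moon is 29.530 d; remaining = 29.530 − 24 = 5.530 d.

5.5 days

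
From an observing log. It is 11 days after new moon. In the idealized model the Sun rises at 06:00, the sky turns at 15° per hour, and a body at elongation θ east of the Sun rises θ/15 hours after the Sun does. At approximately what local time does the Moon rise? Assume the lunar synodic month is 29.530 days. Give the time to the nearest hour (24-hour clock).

The Moon has covered 11/29.530 of its cycle, so θ ≈ 360° × 11/29.530 = 134.1°.
Delay after the Sun = 134.1° / (15°/h) ≈ 8.94 h.
06:00 + 8.94 h ≈ 14:56 → 15:00 to the nearest hour.

15:00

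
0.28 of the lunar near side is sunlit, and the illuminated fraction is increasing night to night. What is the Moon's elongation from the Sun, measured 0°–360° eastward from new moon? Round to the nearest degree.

Invert f = (1 − cos θ)/2 to get cos θ = 1 − 2(0.28) = 0.440, hence θ₀ = arccos 0.440 = 63.9°.
Before full moon the principal value applies: θ = 63.9°.

64°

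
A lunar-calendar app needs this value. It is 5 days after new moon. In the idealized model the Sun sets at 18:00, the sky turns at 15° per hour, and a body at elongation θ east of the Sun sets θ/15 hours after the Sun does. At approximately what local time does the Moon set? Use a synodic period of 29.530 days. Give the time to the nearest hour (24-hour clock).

Elongation θ = 360° × 5/29.530 ≈ 61.0°.
The Moon trails the Sun by θ/15 = 61.0/15 ≈ 4.06 hours.
18:00 + 4.06 h ≈ 22:04 → 22:00 to the nearest hour.

22:00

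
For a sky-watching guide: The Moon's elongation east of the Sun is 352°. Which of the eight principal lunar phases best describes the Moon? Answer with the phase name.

new moon

352° lies in the new moon sector of the 8-phase cycle.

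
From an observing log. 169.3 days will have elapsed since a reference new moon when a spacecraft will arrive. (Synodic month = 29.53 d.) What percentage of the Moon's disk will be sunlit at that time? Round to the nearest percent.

169.3 d spans 5 complete synodic months (5 × 29.53 = 147.65 d) plus 21.65 d.
The Moon has covered 21.65/29.53 of its cycle, so θ ≈ 360° × 21.65/29.53 = 263.9°.
Illuminated fraction = (1 − cos 263.9°)/2 = (1 − (-0.106))/2 ≈ 0.553, so 55%.

55%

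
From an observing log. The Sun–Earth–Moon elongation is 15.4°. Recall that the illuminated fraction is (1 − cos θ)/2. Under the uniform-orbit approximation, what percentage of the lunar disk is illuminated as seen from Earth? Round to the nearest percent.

2%

f = (1 − cos 15.4°)/2 = (1 − 0.964)/2 ≈ 0.018, i.e. 2%.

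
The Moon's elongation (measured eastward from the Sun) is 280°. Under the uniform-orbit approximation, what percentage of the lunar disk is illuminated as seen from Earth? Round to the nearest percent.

Half-versine of 280°: (1 − 0.174)/2 = 0.413, i.e. 41%.

41%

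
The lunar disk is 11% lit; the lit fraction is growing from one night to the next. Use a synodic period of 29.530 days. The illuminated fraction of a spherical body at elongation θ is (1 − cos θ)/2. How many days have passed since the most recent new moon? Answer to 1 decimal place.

Invert f = (1 − cos θ)/2 to get cos θ = 1 − 2(0.11) = 0.780, hence θ₀ = arccos 0.780 = 38.7°.
Before full moon the principal value applies: θ = 38.7°.
At 360°/29.530 d per day, 38.7° corresponds to 3.18 days.

3.2 days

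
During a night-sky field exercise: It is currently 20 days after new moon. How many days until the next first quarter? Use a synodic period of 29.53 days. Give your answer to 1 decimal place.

First quarter is 0.25 of the way through the cycle: age 0.25 × 29.53 = 7.383 d.
Already past this cycle's first quarter; the next is at 7.383 + 29.53 = 36.913 d, so 36.913 − 20 = 16.913 days.

16.9 days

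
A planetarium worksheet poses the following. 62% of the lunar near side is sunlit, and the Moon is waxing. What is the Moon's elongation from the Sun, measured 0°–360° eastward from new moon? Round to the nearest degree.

104°

cos θ = 1 − 2f = -0.240, giving a principal value of 103.9°.
The Moon is waxing (0°–180°), so θ = 103.9° directly.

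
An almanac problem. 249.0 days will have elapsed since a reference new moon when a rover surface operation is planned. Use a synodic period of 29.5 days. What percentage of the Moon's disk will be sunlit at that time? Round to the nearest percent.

97%

Reduce mod P: 249.0 − 8×29.5 = 13.00 d into the current lunation.
Elongation θ = 360° × 13.00/29.5 ≈ 158.6°.
cos 158.6° = (-0.931), so f = (1 − (-0.931))/2 = 0.966, so 97%.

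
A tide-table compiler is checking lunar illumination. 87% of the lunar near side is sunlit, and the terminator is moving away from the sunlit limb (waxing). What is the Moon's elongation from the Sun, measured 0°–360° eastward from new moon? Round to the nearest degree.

cos θ = 1 − 2f = -0.740, giving a principal value of 137.7°.
The Moon is waxing (0°–180°), so θ = 137.7° directly.

138°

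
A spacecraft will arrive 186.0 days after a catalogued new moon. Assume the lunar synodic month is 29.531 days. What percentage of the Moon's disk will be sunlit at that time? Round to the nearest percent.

Reduce mod P: 186.0 − 6×29.531 = 8.81 d into the current lunation.
Elongation θ = 360° × 8.81/29.531 ≈ 107.4°.
cos 107.4° = (-0.300), so f = (1 − (-0.300))/2 = 0.650, so 65%.

65%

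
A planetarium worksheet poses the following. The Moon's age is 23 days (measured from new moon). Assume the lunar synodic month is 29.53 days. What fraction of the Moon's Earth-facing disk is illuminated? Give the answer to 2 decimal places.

Elongation θ = 360° × 23/29.53 ≈ 280.4°.
cos 280.4° = 0.180, so f = (1 − 0.180)/2 = 0.410.

0.41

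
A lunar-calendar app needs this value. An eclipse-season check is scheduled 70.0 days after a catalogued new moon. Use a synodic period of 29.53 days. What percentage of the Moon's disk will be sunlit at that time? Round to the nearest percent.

84%

70.0/29.53 = 2.370 lunations, so 2 complete cycles and 10.94 d into the next.
Elongation θ = 360° × 10.94/29.53 ≈ 133.4°.
cos 133.4° = (-0.687), so f = (1 − (-0.687))/2 = 0.843, so 84%.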